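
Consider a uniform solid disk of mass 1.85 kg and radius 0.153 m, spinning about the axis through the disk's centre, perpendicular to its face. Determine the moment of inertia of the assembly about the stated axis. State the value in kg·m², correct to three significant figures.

I_cm = (1/2)MR² = (1/2)(1.85)(0.153)² = 0.021653 kg·m²; axis through the centre, so I = 0.021653 kg·m².

0.0217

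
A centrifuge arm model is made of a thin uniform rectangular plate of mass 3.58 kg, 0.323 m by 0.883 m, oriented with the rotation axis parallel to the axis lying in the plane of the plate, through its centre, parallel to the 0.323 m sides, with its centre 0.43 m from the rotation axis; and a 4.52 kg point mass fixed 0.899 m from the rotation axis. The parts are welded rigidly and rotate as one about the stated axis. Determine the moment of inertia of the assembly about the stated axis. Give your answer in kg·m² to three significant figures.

4.55

Rectangular plate: I_cm = (1/12)Mb² = (1/12)(3.58)(0.883)² = 0.23261 kg·m²; centre at d = 0.43 m, so I = I_cm + Md² gives I = 0.23261 + (3.58)(0.43)² = 0.89455 kg·m².
Point mass: I_cm = 0; centre at d = 0.899 m, so I = I_cm + Md² gives I = 0 + (4.52)(0.899)² = 3.6531 kg·m².
Total I = 0.89455 + 3.6531 = 4.5476 kg·m².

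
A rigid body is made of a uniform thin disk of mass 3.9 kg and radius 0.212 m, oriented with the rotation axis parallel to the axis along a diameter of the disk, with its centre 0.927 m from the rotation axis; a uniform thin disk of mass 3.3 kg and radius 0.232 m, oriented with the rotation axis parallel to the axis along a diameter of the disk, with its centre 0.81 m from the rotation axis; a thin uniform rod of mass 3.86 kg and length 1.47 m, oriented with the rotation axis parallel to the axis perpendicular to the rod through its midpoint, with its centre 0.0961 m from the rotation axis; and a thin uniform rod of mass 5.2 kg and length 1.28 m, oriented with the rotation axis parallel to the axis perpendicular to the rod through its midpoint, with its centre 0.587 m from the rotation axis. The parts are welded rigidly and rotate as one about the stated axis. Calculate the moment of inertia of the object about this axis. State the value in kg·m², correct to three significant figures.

8.84

Thin disk: I_cm = (1/4)MR² = (1/4)(3.9)(0.212)² = 0.04382 kg·m²; centre at d = 0.927 m, so I = I_cm + Md² gives I = 0.04382 + (3.9)(0.927)² = 3.3952 kg·m².
Thin disk: I_cm = (1/4)MR² = (1/4)(3.3)(0.232)² = 0.044405 kg·m²; centre at d = 0.81 m, so I = I_cm + Md² gives I = 0.044405 + (3.3)(0.81)² = 2.2095 kg·m².
Thin rod: I_cm = (1/12)ML² = (1/12)(3.86)(1.47)² = 0.69509 kg·m²; centre at d = 0.0961 m, so I = I_cm + Md² gives I = 0.69509 + (3.86)(0.0961)² = 0.73074 kg·m².
Thin rod: I_cm = (1/12)ML² = (1/12)(5.2)(1.28)² = 0.70997 kg·m²; centre at d = 0.587 m, so I = I_cm + Md² gives I = 0.70997 + (5.2)(0.587)² = 2.5017 kg·m².
Total I = 3.3952 + 2.2095 + 0.73074 + 2.5017 = 8.8372 kg·m².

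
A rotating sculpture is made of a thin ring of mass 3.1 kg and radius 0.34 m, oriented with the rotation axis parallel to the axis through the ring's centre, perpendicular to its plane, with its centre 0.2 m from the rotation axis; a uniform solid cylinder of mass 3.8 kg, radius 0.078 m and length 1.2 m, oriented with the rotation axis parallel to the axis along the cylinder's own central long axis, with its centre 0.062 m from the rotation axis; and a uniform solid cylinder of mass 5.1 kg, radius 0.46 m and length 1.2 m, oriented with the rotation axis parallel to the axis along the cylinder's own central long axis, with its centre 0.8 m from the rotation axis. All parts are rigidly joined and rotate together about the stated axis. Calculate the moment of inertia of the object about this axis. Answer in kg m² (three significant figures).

Thin ring: I_cm = MR² = (3.1)(0.34)² = 0.35836 kg m²; centre at d = 0.2 m, so the parallel axis theorem gives I = 0.35836 + (3.1)(0.2)² = 0.48236 kg m².
Solid cylinder: I_cm = (1/2)MR² = (1/2)(3.8)(0.078)² = 0.01156 kg m²; centre at d = 0.062 m, so the parallel axis theorem gives I = 0.01156 + (3.8)(0.062)² = 0.026167 kg m².
Solid cylinder: I_cm = (1/2)MR² = (1/2)(5.1)(0.46)² = 0.53958 kg m²; centre at d = 0.8 m, so the parallel axis theorem gives I = 0.53958 + (5.1)(0.8)² = 3.8036 kg m².
Total I = 0.48236 + 0.026167 + 3.8036 = 4.3121 kg m².

4.31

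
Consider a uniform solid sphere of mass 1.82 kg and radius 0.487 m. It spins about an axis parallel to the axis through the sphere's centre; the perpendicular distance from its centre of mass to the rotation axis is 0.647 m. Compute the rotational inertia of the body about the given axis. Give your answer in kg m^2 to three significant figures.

I_cm = (2/5)MR² = (2/5)(1.82)(0.487)² = 0.17266 kg m^2; centre at d = 0.647 m, so I = I_cm + Md² gives I = 0.17266 + (1.82)(0.647)² = 0.93453 kg m^2.

0.935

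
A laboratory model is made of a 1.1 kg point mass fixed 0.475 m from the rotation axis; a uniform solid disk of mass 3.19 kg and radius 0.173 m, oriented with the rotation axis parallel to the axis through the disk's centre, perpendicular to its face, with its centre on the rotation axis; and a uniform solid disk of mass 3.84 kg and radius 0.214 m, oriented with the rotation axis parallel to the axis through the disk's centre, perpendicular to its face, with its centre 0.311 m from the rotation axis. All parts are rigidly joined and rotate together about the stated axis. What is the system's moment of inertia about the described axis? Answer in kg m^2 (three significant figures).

Point mass: I_cm = 0; centre at d = 0.475 m, so I = I_cm + Md² gives I = 0 + (1.1)(0.475)² = 0.24819 kg m^2.
Solid disk: I_cm = (1/2)MR² = (1/2)(3.19)(0.173)² = 0.047737 kg m^2; axis through the centre, so I = 0.047737 kg m^2.
Solid disk: I_cm = (1/2)MR² = (1/2)(3.84)(0.214)² = 0.087928 kg m^2; centre at d = 0.311 m, so I = I_cm + Md² gives I = 0.087928 + (3.84)(0.311)² = 0.45934 kg m^2.
Total I = 0.24819 + 0.047737 + 0.45934 = 0.75526 kg m^2.

0.755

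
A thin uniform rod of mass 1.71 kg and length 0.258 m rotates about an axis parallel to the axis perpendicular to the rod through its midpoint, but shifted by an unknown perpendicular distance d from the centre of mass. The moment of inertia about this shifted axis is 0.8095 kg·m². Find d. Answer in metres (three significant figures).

0.684

About the centre-of-mass axis, I_cm = (1/12)ML² = (1/12)(1.71)(0.258)² = 0.0094854 kg·m².
Parallel axis theorem: I = I_cm + Md², so Md² = 0.8095 − 0.0094854 = 0.80001 kg·m².
d = √(0.80001 / 1.71) = 0.68399 m.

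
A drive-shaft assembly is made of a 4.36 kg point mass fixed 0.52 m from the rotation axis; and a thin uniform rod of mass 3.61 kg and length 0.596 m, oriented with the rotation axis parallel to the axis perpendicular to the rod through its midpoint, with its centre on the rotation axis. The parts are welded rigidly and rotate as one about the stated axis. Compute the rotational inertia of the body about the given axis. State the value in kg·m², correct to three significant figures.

1.29

Point mass: I_cm = 0; centre at d = 0.52 m, so I = I_cm + Md² gives I = 0 + (4.36)(0.52)² = 1.1789 kg·m².
Thin rod: I_cm = (1/12)ML² = (1/12)(3.61)(0.596)² = 0.10686 kg·m²; axis through the centre, so I = 0.10686 kg·m².
Total I = 1.1789 + 0.10686 = 1.2858 kg·m².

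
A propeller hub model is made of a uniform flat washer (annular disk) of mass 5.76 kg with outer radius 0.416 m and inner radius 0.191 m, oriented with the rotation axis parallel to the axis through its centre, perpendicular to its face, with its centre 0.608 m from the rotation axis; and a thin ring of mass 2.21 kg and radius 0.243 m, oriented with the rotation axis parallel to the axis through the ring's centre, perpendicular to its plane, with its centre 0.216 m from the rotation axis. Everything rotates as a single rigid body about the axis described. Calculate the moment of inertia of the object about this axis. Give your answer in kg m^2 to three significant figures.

Annular disk: I_cm = (1/2)M(R²+r²) = (1/2)(5.76)[(0.416)² + (0.191)²] = 0.60347 kg m^2; centre at d = 0.608 m, so I = I_cm + Md² gives I = 0.60347 + (5.76)(0.608)² = 2.7327 kg m^2.
Thin ring: I_cm = MR² = (2.21)(0.243)² = 0.1305 kg m^2; centre at d = 0.216 m, so I = I_cm + Md² gives I = 0.1305 + (2.21)(0.216)² = 0.23361 kg m^2.
Total I = 2.7327 + 0.23361 = 2.9663 kg m^2.

2.97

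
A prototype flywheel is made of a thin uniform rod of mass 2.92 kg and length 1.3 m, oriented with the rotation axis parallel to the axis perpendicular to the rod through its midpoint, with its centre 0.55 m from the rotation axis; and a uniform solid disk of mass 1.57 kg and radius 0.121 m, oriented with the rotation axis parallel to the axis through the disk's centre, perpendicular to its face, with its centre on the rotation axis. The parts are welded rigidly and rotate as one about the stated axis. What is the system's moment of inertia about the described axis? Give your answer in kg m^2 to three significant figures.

1.31

Thin rod: I_cm = (1/12)ML² = (1/12)(2.92)(1.3)² = 0.41123 kg m^2; centre at d = 0.55 m, so the parallel axis theorem gives I = 0.41123 + (2.92)(0.55)² = 1.2945 kg m^2.
Solid disk: I_cm = (1/2)MR² = (1/2)(1.57)(0.121)² = 0.011493 kg m^2; axis through the centre, so I = 0.011493 kg m^2.
Total I = 1.2945 + 0.011493 = 1.306 kg m^2.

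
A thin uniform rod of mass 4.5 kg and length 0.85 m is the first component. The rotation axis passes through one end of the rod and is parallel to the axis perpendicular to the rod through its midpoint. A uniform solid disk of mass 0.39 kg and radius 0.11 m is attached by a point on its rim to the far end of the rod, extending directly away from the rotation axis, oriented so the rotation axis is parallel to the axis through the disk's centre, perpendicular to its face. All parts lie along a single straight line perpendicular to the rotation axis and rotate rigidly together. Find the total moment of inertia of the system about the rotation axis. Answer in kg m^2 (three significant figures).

1.45

Thin rod: I_cm = (1/12)ML² = (1/12)(4.5)(0.85)² = 0.27094 kg m^2; centre at d = 0.425 m, so the parallel axis theorem gives I = 0.27094 + (4.5)(0.425)² = 1.0837 kg m^2.
Solid disk: I_cm = (1/2)MR² = (1/2)(0.39)(0.11)² = 0.0023595 kg m^2; centre at d = 0.425 + 0.425 + 0.11 = 0.96 m, so the parallel axis theorem gives I = 0.0023595 + (0.39)(0.96)² = 0.36178 kg m^2.
Total I = 1.0837 + 0.36178 = 1.4455 kg m^2.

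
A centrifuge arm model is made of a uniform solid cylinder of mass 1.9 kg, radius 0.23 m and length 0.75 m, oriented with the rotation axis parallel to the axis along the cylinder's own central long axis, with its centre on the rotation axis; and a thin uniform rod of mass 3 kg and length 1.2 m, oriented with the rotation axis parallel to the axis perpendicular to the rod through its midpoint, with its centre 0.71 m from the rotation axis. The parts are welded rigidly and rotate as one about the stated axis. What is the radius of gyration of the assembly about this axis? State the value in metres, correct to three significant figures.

0.626

Solid cylinder: I_cm = (1/2)MR² = (1/2)(1.9)(0.23)² = 0.050255 kg m^2; axis through the centre, so I = 0.050255 kg m^2.
Thin rod: I_cm = (1/12)ML² = (1/12)(3)(1.2)² = 0.36 kg m^2; centre at d = 0.71 m, so I = I_cm + Md² gives I = 0.36 + (3)(0.71)² = 1.8723 kg m^2.
Total I = 1.9226 kg m^2; total mass M = 4.9 kg.
k = √(I/M) = √(1.9226/4.9) = 0.62638 m.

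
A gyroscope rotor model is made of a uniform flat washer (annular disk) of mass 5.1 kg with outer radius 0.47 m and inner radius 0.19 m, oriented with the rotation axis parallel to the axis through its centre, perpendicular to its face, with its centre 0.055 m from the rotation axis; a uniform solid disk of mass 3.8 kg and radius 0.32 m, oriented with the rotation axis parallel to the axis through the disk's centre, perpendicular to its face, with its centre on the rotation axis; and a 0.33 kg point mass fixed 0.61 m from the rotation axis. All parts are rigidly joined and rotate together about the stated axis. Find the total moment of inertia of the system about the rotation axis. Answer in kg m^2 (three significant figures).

0.988

Annular disk: I_cm = (1/2)M(R²+r²) = (1/2)(5.1)[(0.47)² + (0.19)²] = 0.65535 kg m^2; centre at d = 0.055 m, so I = I_cm + Md² gives I = 0.65535 + (5.1)(0.055)² = 0.67078 kg m^2.
Solid disk: I_cm = (1/2)MR² = (1/2)(3.8)(0.32)² = 0.19456 kg m^2; axis through the centre, so I = 0.19456 kg m^2.
Point mass: I_cm = 0; centre at d = 0.61 m, so I = I_cm + Md² gives I = 0 + (0.33)(0.61)² = 0.12279 kg m^2.
Total I = 0.67078 + 0.19456 + 0.12279 = 0.98813 kg m^2.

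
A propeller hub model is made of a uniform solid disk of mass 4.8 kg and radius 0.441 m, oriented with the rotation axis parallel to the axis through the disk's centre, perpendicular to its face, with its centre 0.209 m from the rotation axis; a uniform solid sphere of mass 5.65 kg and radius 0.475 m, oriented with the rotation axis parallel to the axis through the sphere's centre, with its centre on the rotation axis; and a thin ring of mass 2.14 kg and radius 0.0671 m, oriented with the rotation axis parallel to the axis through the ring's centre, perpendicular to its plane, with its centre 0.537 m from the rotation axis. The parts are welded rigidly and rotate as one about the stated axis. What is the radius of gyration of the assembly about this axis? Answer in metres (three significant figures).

0.379

Solid disk: I_cm = (1/2)MR² = (1/2)(4.8)(0.441)² = 0.46675 kg m²; centre at d = 0.209 m, so the parallel axis theorem gives I = 0.46675 + (4.8)(0.209)² = 0.67642 kg m².
Solid sphere: I_cm = (2/5)MR² = (2/5)(5.65)(0.475)² = 0.50991 kg m²; axis through the centre, so I = 0.50991 kg m².
Thin ring: I_cm = MR² = (2.14)(0.0671)² = 0.0096352 kg m²; centre at d = 0.537 m, so the parallel axis theorem gives I = 0.0096352 + (2.14)(0.537)² = 0.62674 kg m².
Total I = 1.8131 kg m²; total mass M = 12.59 kg.
k = √(I/M) = √(1.8131/12.59) = 0.37949 m.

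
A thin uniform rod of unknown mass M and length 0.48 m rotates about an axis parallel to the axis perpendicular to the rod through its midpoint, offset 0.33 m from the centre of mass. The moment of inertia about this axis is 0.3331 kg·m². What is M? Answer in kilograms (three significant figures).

I = I_cm + Md² = (1/12)ML² + Md² = M·[0.0833333·(0.48)² + (0.33)²] = M·0.1281.
So M = 0.3331 / 0.1281 = 2.6003 kg.

2.60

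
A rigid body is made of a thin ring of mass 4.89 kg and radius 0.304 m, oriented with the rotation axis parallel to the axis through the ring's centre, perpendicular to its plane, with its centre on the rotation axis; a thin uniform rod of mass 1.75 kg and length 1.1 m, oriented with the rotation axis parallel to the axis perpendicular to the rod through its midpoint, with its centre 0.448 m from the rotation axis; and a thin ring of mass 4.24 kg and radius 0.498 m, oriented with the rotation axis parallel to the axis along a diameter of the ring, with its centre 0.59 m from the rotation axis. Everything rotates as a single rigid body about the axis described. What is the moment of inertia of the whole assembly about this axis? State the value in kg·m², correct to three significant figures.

Thin ring: I_cm = MR² = (4.89)(0.304)² = 0.45191 kg·m²; axis through the centre, so I = 0.45191 kg·m².
Thin rod: I_cm = (1/12)ML² = (1/12)(1.75)(1.1)² = 0.17646 kg·m²; centre at d = 0.448 m, so the parallel axis theorem gives I = 0.17646 + (1.75)(0.448)² = 0.52769 kg·m².
Thin ring: I_cm = (1/2)MR² = (1/2)(4.24)(0.498)² = 0.52577 kg·m²; centre at d = 0.59 m, so the parallel axis theorem gives I = 0.52577 + (4.24)(0.59)² = 2.0017 kg·m².
Total I = 0.45191 + 0.52769 + 2.0017 = 2.9813 kg·m².

2.98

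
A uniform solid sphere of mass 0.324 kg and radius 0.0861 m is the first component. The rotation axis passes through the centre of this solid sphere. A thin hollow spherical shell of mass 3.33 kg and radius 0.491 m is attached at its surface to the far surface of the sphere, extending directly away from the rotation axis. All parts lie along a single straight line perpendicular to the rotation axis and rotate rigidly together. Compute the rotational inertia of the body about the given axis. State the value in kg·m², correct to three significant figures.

1.65

Solid sphere: I_cm = (2/5)MR² = (2/5)(0.324)(0.0861)² = 0.00096075 kg·m²; axis through the centre, so I = 0.00096075 kg·m².
Spherical shell: I_cm = (2/3)MR² = (2/3)(3.33)(0.491)² = 0.5352 kg·m²; centre at d = 0.0861 + 0.491 = 0.5771 m, so the parallel axis theorem gives I = 0.5352 + (3.33)(0.5771)² = 1.6442 kg·m².
Total I = 0.00096075 + 1.6442 = 1.6452 kg·m².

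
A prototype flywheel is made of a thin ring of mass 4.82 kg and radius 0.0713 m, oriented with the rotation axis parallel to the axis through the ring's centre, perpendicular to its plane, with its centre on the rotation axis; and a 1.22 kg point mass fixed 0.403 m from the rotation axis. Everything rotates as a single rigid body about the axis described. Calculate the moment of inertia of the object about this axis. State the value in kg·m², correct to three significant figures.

Thin ring: I_cm = MR² = (4.82)(0.0713)² = 0.024503 kg·m²; axis through the centre, so I = 0.024503 kg·m².
Point mass: I_cm = 0; centre at d = 0.403 m, so the parallel axis theorem gives I = 0 + (1.22)(0.403)² = 0.19814 kg·m².
Total I = 0.024503 + 0.19814 = 0.22264 kg·m².

0.223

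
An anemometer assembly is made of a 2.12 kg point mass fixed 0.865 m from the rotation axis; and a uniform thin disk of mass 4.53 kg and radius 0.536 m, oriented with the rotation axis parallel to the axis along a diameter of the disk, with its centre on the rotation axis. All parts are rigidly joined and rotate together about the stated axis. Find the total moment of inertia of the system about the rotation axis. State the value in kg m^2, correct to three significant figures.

1.91

Point mass: I_cm = 0; centre at d = 0.865 m, so I = I_cm + Md² gives I = 0 + (2.12)(0.865)² = 1.5862 kg m^2.
Thin disk: I_cm = (1/4)MR² = (1/4)(4.53)(0.536)² = 0.32536 kg m^2; axis through the centre, so I = 0.32536 kg m^2.
Total I = 1.5862 + 0.32536 = 1.9116 kg m^2.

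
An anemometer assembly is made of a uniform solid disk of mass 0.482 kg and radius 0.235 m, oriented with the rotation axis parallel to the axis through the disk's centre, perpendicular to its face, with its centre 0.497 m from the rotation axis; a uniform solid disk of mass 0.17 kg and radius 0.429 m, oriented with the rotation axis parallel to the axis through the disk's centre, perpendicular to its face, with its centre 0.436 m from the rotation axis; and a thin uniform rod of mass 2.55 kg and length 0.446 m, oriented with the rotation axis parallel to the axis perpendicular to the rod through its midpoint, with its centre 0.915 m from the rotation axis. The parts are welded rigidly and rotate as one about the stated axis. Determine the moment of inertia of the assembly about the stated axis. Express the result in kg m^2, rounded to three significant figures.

Solid disk: I_cm = (1/2)MR² = (1/2)(0.482)(0.235)² = 0.013309 kg m^2; centre at d = 0.497 m, so the parallel axis theorem gives I = 0.013309 + (0.482)(0.497)² = 0.13237 kg m^2.
Solid disk: I_cm = (1/2)MR² = (1/2)(0.17)(0.429)² = 0.015643 kg m^2; centre at d = 0.436 m, so the parallel axis theorem gives I = 0.015643 + (0.17)(0.436)² = 0.04796 kg m^2.
Thin rod: I_cm = (1/12)ML² = (1/12)(2.55)(0.446)² = 0.04227 kg m^2; centre at d = 0.915 m, so the parallel axis theorem gives I = 0.04227 + (2.55)(0.915)² = 2.1772 kg m^2.
Total I = 0.13237 + 0.04796 + 2.1772 = 2.3575 kg m^2.

2.36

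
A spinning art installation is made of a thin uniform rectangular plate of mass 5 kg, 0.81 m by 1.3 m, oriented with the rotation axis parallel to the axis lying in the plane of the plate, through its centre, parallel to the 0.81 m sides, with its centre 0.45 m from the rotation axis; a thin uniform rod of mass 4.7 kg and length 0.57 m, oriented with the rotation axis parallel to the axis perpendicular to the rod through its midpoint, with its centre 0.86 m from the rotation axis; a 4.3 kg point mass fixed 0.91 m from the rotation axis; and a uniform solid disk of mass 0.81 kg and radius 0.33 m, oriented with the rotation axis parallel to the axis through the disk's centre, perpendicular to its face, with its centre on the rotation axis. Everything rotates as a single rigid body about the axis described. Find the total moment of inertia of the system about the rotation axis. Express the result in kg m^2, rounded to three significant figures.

Rectangular plate: I_cm = (1/12)Mb² = (1/12)(5)(1.3)² = 0.70417 kg m^2; centre at d = 0.45 m, so I = I_cm + Md² gives I = 0.70417 + (5)(0.45)² = 1.7167 kg m^2.
Thin rod: I_cm = (1/12)ML² = (1/12)(4.7)(0.57)² = 0.12725 kg m^2; centre at d = 0.86 m, so I = I_cm + Md² gives I = 0.12725 + (4.7)(0.86)² = 3.6034 kg m^2.
Point mass: I_cm = 0; centre at d = 0.91 m, so I = I_cm + Md² gives I = 0 + (4.3)(0.91)² = 3.5608 kg m^2.
Solid disk: I_cm = (1/2)MR² = (1/2)(0.81)(0.33)² = 0.044105 kg m^2; axis through the centre, so I = 0.044105 kg m^2.
Total I = 1.7167 + 3.6034 + 3.5608 + 0.044105 = 8.925 kg m^2.

8.92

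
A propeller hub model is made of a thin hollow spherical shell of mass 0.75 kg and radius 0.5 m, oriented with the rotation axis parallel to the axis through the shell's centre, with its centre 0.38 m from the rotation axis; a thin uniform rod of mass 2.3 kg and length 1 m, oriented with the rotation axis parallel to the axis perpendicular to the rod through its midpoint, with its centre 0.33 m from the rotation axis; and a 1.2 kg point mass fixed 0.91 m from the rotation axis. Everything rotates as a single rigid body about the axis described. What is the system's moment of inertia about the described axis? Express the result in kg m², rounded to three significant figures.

Spherical shell: I_cm = (2/3)MR² = (2/3)(0.75)(0.5)² = 0.125 kg m²; centre at d = 0.38 m, so I = I_cm + Md² gives I = 0.125 + (0.75)(0.38)² = 0.2333 kg m².
Thin rod: I_cm = (1/12)ML² = (1/12)(2.3)(1)² = 0.19167 kg m²; centre at d = 0.33 m, so I = I_cm + Md² gives I = 0.19167 + (2.3)(0.33)² = 0.44214 kg m².
Point mass: I_cm = 0; centre at d = 0.91 m, so I = I_cm + Md² gives I = 0 + (1.2)(0.91)² = 0.99372 kg m².
Total I = 0.2333 + 0.44214 + 0.99372 = 1.6692 kg m².

1.67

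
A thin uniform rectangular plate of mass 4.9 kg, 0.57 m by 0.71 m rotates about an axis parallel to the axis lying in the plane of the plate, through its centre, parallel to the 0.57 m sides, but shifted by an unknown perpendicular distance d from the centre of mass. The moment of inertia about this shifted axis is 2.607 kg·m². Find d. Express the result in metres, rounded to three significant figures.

About the centre-of-mass axis, I_cm = (1/12)Mb² = (1/12)(4.9)(0.71)² = 0.20584 kg·m².
Parallel axis theorem: I = I_cm + Md², so Md² = 2.607 − 0.20584 = 2.4012 kg·m².
d = √(2.4012 / 4.9) = 0.70002 m.

0.700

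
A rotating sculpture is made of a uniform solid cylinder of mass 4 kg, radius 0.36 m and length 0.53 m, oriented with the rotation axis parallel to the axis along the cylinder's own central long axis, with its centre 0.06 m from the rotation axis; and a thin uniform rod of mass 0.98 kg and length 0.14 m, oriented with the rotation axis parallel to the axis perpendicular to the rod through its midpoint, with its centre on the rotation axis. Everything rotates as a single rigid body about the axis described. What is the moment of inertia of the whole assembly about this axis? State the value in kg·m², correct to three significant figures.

0.275

Solid cylinder: I_cm = (1/2)MR² = (1/2)(4)(0.36)² = 0.2592 kg·m²; centre at d = 0.06 m, so the parallel axis theorem gives I = 0.2592 + (4)(0.06)² = 0.2736 kg·m².
Thin rod: I_cm = (1/12)ML² = (1/12)(0.98)(0.14)² = 0.0016007 kg·m²; axis through the centre, so I = 0.0016007 kg·m².
Total I = 0.2736 + 0.0016007 = 0.2752 kg·m².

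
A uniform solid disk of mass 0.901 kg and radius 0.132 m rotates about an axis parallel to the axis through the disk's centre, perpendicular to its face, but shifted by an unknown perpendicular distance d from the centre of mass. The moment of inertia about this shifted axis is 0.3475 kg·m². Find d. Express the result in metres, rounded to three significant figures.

0.614

About the centre-of-mass axis, I_cm = (1/2)MR² = (1/2)(0.901)(0.132)² = 0.0078495 kg·m².
Parallel axis theorem: I = I_cm + Md², so Md² = 0.3475 − 0.0078495 = 0.33965 kg·m².
d = √(0.33965 / 0.901) = 0.61398 m.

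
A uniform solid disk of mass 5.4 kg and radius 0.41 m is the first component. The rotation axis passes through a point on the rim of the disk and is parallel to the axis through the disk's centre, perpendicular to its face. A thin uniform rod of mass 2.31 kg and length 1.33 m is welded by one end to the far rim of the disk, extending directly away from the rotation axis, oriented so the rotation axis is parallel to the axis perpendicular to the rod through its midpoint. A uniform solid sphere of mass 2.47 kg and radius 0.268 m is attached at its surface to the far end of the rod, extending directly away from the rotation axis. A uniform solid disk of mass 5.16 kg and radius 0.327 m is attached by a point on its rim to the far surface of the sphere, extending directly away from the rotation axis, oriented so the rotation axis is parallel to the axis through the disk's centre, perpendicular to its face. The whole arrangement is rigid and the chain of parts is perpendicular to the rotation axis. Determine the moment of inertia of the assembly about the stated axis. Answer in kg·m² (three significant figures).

Solid disk: I_cm = (1/2)MR² = (1/2)(5.4)(0.41)² = 0.45387 kg·m²; centre at d = 0.41 m, so the parallel axis theorem gives I = 0.45387 + (5.4)(0.41)² = 1.3616 kg·m².
Thin rod: I_cm = (1/12)ML² = (1/12)(2.31)(1.33)² = 0.34051 kg·m²; centre at d = 0.41 + 0.41 + 0.665 = 1.485 m, so the parallel axis theorem gives I = 0.34051 + (2.31)(1.485)² = 5.4346 kg·m².
Solid sphere: I_cm = (2/5)MR² = (2/5)(2.47)(0.268)² = 0.070962 kg·m²; centre at d = 0.41 + 0.41 + 0.665 + 0.665 + 0.268 = 2.418 m, so the parallel axis theorem gives I = 0.070962 + (2.47)(2.418)² = 14.512 kg·m².
Solid disk: I_cm = (1/2)MR² = (1/2)(5.16)(0.327)² = 0.27588 kg·m²; centre at d = 0.41 + 0.41 + 0.665 + 0.665 + 0.268 + 0.268 + 0.327 = 3.013 m, so the parallel axis theorem gives I = 0.27588 + (5.16)(3.013)² = 47.119 kg·m².
Total I = 1.3616 + 5.4346 + 14.512 + 47.119 = 68.428 kg·m².

68.4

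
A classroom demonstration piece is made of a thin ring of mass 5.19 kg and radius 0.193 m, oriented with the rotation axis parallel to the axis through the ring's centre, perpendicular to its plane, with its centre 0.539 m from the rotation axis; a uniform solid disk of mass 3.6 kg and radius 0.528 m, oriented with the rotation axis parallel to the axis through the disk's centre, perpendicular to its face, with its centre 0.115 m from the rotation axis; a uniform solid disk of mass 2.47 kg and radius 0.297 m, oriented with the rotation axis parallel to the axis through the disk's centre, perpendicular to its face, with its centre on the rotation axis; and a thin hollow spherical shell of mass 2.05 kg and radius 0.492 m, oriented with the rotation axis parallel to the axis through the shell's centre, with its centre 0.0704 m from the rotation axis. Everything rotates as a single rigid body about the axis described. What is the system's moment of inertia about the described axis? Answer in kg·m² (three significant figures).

2.70

Thin ring: I_cm = MR² = (5.19)(0.193)² = 0.19332 kg·m²; centre at d = 0.539 m, so the parallel axis theorem gives I = 0.19332 + (5.19)(0.539)² = 1.7011 kg·m².
Solid disk: I_cm = (1/2)MR² = (1/2)(3.6)(0.528)² = 0.50181 kg·m²; centre at d = 0.115 m, so the parallel axis theorem gives I = 0.50181 + (3.6)(0.115)² = 0.54942 kg·m².
Solid disk: I_cm = (1/2)MR² = (1/2)(2.47)(0.297)² = 0.10894 kg·m²; axis through the centre, so I = 0.10894 kg·m².
Spherical shell: I_cm = (2/3)MR² = (2/3)(2.05)(0.492)² = 0.33082 kg·m²; centre at d = 0.0704 m, so the parallel axis theorem gives I = 0.33082 + (2.05)(0.0704)² = 0.34098 kg·m².
Total I = 1.7011 + 0.54942 + 0.10894 + 0.34098 = 2.7005 kg·m².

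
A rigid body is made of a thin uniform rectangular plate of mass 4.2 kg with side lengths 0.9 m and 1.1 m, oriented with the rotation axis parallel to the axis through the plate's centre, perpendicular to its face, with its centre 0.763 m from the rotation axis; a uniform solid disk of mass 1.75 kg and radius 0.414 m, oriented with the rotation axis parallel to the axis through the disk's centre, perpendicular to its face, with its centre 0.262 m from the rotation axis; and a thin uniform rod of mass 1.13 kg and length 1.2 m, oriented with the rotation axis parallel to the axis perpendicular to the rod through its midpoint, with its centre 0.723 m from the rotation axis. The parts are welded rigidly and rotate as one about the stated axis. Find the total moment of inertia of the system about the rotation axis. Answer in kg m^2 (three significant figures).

4.15

Rectangular plate: I_cm = (1/12)M(a²+b²) = (1/12)(4.2)[(0.9)² + (1.1)²] = 0.707 kg m^2; centre at d = 0.763 m, so the parallel axis theorem gives I = 0.707 + (4.2)(0.763)² = 3.1521 kg m^2.
Solid disk: I_cm = (1/2)MR² = (1/2)(1.75)(0.414)² = 0.14997 kg m^2; centre at d = 0.262 m, so the parallel axis theorem gives I = 0.14997 + (1.75)(0.262)² = 0.2701 kg m^2.
Thin rod: I_cm = (1/12)ML² = (1/12)(1.13)(1.2)² = 0.1356 kg m^2; centre at d = 0.723 m, so the parallel axis theorem gives I = 0.1356 + (1.13)(0.723)² = 0.72628 kg m^2.
Total I = 3.1521 + 0.2701 + 0.72628 = 4.1485 kg m^2.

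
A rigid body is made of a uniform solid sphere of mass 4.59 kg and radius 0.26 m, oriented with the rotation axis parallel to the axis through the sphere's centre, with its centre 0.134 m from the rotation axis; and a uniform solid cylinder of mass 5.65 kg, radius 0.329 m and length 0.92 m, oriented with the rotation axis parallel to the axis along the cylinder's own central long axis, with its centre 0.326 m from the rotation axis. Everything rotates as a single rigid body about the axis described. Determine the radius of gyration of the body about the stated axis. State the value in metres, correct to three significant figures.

0.330

Solid sphere: I_cm = (2/5)MR² = (2/5)(4.59)(0.26)² = 0.12411 kg m^2; centre at d = 0.134 m, so I = I_cm + Md² gives I = 0.12411 + (4.59)(0.134)² = 0.20653 kg m^2.
Solid cylinder: I_cm = (1/2)MR² = (1/2)(5.65)(0.329)² = 0.30578 kg m^2; centre at d = 0.326 m, so I = I_cm + Md² gives I = 0.30578 + (5.65)(0.326)² = 0.90624 kg m^2.
Total I = 1.1128 kg m^2; total mass M = 10.24 kg.
k = √(I/M) = √(1.1128/10.24) = 0.32965 m.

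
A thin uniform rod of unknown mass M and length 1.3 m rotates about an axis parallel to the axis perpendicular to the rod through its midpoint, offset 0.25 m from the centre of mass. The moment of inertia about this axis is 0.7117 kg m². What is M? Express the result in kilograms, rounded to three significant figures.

I = I_cm + Md² = (1/12)ML² + Md² = M·[0.0833333·(1.3)² + (0.25)²] = M·0.20333.
So M = 0.7117 / 0.20333 = 3.5002 kg.

3.50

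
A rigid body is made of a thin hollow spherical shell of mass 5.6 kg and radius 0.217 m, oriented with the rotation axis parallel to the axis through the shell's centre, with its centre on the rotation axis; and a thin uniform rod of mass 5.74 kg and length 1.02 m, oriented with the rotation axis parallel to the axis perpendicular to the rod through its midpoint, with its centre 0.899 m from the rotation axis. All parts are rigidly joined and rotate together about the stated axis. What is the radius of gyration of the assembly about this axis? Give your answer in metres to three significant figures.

0.684

Spherical shell: I_cm = (2/3)MR² = (2/3)(5.6)(0.217)² = 0.1758 kg m^2; axis through the centre, so I = 0.1758 kg m^2.
Thin rod: I_cm = (1/12)ML² = (1/12)(5.74)(1.02)² = 0.49766 kg m^2; centre at d = 0.899 m, so I = I_cm + Md² gives I = 0.49766 + (5.74)(0.899)² = 5.1367 kg m^2.
Total I = 5.3125 kg m^2; total mass M = 11.34 kg.
k = √(I/M) = √(5.3125/11.34) = 0.68445 m.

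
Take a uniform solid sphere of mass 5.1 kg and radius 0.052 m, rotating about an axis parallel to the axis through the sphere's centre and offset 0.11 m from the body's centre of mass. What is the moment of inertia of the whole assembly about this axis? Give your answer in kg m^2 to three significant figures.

0.0672

I_cm = (2/5)MR² = (2/5)(5.1)(0.052)² = 0.0055162 kg m^2; centre at d = 0.11 m, so the parallel axis theorem gives I = 0.0055162 + (5.1)(0.11)² = 0.067226 kg m^2.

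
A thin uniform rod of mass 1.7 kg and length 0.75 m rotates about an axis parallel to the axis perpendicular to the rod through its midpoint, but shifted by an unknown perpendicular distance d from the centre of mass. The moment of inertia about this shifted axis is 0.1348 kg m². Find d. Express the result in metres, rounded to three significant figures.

About the centre-of-mass axis, I_cm = (1/12)ML² = (1/12)(1.7)(0.75)² = 0.079687 kg m².
Parallel axis theorem: I = I_cm + Md², so Md² = 0.1348 − 0.079687 = 0.055113 kg m².
d = √(0.055113 / 1.7) = 0.18005 m.

0.180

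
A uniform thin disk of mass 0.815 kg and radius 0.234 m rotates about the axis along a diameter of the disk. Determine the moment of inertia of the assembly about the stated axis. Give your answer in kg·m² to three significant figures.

I_cm = (1/4)MR² = (1/4)(0.815)(0.234)² = 0.011157 kg·m²; axis through the centre, so I = 0.011157 kg·m².

0.0112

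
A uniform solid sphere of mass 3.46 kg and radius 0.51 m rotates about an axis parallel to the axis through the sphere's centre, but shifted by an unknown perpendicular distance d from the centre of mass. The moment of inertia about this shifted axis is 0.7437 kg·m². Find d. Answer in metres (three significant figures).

0.333

About the centre-of-mass axis, I_cm = (2/5)MR² = (2/5)(3.46)(0.51)² = 0.35998 kg·m².
Parallel axis theorem: I = I_cm + Md², so Md² = 0.7437 − 0.35998 = 0.38372 kg·m².
d = √(0.38372 / 3.46) = 0.33302 m.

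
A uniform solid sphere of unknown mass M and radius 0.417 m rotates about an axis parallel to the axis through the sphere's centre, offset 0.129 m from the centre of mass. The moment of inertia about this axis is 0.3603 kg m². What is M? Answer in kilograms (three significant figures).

I = I_cm + Md² = (2/5)MR² + Md² = M·[0.4·(0.417)² + (0.129)²] = M·0.086197.
So M = 0.3603 / 0.086197 = 4.18 kg.

4.18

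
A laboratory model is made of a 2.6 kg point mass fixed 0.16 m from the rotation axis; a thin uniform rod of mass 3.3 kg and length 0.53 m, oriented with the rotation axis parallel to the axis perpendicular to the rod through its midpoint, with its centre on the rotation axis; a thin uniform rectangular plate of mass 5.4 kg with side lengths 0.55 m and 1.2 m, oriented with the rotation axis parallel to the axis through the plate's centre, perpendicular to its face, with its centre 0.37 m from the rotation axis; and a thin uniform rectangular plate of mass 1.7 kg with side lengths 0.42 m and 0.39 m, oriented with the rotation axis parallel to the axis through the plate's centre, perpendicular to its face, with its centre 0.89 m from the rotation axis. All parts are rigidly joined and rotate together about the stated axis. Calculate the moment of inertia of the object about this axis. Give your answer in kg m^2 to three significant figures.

3.06

Point mass: I_cm = 0; centre at d = 0.16 m, so the parallel axis theorem gives I = 0 + (2.6)(0.16)² = 0.06656 kg m^2.
Thin rod: I_cm = (1/12)ML² = (1/12)(3.3)(0.53)² = 0.077247 kg m^2; axis through the centre, so I = 0.077247 kg m^2.
Rectangular plate: I_cm = (1/12)M(a²+b²) = (1/12)(5.4)[(0.55)² + (1.2)²] = 0.78412 kg m^2; centre at d = 0.37 m, so the parallel axis theorem gives I = 0.78412 + (5.4)(0.37)² = 1.5234 kg m^2.
Rectangular plate: I_cm = (1/12)M(a²+b²) = (1/12)(1.7)[(0.42)² + (0.39)²] = 0.046538 kg m^2; centre at d = 0.89 m, so the parallel axis theorem gives I = 0.046538 + (1.7)(0.89)² = 1.3931 kg m^2.
Total I = 0.06656 + 0.077247 + 1.5234 + 1.3931 = 3.0603 kg m^2.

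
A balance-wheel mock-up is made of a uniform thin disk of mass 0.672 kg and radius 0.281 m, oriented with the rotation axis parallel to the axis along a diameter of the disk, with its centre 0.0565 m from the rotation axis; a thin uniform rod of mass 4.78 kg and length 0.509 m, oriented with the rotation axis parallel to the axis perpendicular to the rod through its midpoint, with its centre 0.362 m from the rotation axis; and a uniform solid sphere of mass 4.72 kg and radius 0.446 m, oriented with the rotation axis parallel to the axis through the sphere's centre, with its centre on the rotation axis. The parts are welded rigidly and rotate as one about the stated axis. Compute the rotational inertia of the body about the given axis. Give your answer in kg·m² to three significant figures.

Thin disk: I_cm = (1/4)MR² = (1/4)(0.672)(0.281)² = 0.013265 kg·m²; centre at d = 0.0565 m, so I = I_cm + Md² gives I = 0.013265 + (0.672)(0.0565)² = 0.015411 kg·m².
Thin rod: I_cm = (1/12)ML² = (1/12)(4.78)(0.509)² = 0.1032 kg·m²; centre at d = 0.362 m, so I = I_cm + Md² gives I = 0.1032 + (4.78)(0.362)² = 0.72959 kg·m².
Solid sphere: I_cm = (2/5)MR² = (2/5)(4.72)(0.446)² = 0.37555 kg·m²; axis through the centre, so I = 0.37555 kg·m².
Total I = 0.015411 + 0.72959 + 0.37555 = 1.1206 kg·m².

1.12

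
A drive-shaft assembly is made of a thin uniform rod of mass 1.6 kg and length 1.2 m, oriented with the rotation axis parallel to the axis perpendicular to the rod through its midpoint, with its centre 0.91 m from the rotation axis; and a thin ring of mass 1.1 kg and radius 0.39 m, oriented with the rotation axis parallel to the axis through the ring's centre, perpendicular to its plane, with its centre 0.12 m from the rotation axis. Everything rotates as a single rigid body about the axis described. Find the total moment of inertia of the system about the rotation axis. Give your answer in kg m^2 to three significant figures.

Thin rod: I_cm = (1/12)ML² = (1/12)(1.6)(1.2)² = 0.192 kg m^2; centre at d = 0.91 m, so I = I_cm + Md² gives I = 0.192 + (1.6)(0.91)² = 1.517 kg m^2.
Thin ring: I_cm = MR² = (1.1)(0.39)² = 0.16731 kg m^2; centre at d = 0.12 m, so I = I_cm + Md² gives I = 0.16731 + (1.1)(0.12)² = 0.18315 kg m^2.
Total I = 1.517 + 0.18315 = 1.7001 kg m^2.

1.70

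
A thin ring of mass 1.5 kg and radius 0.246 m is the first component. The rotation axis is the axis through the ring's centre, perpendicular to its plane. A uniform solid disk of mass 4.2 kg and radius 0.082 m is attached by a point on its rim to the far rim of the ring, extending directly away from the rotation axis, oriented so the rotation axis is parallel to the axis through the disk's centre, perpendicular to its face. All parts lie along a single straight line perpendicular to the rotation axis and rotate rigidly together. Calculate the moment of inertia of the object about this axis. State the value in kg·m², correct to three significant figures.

0.557

Thin ring: I_cm = MR² = (1.5)(0.246)² = 0.090774 kg·m²; axis through the centre, so I = 0.090774 kg·m².
Solid disk: I_cm = (1/2)MR² = (1/2)(4.2)(0.082)² = 0.01412 kg·m²; centre at d = 0.246 + 0.082 = 0.328 m, so the parallel axis theorem gives I = 0.01412 + (4.2)(0.328)² = 0.46597 kg·m².
Total I = 0.090774 + 0.46597 = 0.55675 kg·m².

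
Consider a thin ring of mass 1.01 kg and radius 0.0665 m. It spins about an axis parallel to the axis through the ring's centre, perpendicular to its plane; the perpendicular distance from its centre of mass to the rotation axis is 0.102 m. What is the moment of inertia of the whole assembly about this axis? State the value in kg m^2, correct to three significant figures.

0.0150

I_cm = MR² = (1.01)(0.0665)² = 0.0044665 kg m^2; centre at d = 0.102 m, so I = I_cm + Md² gives I = 0.0044665 + (1.01)(0.102)² = 0.014975 kg m^2.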